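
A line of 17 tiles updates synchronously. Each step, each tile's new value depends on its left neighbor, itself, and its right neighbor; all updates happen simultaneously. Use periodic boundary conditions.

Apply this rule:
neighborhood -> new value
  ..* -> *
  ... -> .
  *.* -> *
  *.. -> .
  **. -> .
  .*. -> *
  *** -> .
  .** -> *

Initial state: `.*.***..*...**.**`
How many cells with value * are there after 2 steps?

****...**..**.**.
*.....**..**.**.*
count of *: 8

8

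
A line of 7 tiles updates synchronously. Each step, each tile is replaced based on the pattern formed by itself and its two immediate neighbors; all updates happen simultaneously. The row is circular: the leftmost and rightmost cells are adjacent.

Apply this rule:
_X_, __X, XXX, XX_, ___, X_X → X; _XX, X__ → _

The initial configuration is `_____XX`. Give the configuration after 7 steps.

step 1: _XXXX_X
step 2: X_XXXXX
step 3: XX_XXXX
step 4: XXX_XXX
step 5: XXXX_XX
step 6: XXXXX_X
step 7: XXXXXX_

XXXXXX_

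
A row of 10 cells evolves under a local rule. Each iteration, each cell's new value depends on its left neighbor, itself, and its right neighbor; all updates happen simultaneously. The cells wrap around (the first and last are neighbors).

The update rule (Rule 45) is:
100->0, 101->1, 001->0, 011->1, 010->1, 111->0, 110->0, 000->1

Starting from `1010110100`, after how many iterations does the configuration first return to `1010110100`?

15

iteration 1: 1111101100
iteration 2: 1000011000
iteration 3: 1011010010
iteration 4: 1110110011
iteration 5: 0001100010
iteration 6: 1101001010
iteration 7: 1011001111
iteration 8: 0110001000
iteration 9: 0100101011
iteration 10: 1100111110
iteration 11: 1000100001
iteration 12: 0010101101
iteration 13: 0011111011
iteration 14: 0010000110
iteration 15: 1010110100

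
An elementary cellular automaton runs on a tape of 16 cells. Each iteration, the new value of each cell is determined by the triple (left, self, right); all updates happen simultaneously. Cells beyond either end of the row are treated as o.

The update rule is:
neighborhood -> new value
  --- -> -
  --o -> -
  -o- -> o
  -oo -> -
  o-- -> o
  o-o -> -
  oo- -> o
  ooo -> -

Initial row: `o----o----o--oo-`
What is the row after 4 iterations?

o--oo---oo--o-o-

oo---oo---oo--o-
-oo---oo---oo-o-
--oo---oo---o-o-
o--oo---oo--o-o-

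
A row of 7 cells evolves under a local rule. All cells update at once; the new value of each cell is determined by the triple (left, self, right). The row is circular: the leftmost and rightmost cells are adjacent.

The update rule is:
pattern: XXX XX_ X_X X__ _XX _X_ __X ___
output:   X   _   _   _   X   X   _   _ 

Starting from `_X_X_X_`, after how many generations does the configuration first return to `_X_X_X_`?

1

_X_X_X_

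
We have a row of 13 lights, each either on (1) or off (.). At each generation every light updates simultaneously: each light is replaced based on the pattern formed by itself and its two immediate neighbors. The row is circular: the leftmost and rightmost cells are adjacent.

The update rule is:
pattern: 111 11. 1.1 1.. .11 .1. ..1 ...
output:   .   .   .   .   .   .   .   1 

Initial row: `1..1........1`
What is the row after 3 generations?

.....111111..

.....111111..
1111........1
.....111111..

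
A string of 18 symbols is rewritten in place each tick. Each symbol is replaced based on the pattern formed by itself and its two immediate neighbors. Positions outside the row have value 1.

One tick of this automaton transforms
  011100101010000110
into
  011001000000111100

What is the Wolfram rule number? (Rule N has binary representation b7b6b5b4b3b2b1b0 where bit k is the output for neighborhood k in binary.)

139

position 2: 111 → 1  (bit 7 = 1)
position 3: 110 → 0  (bit 6 = 0)
position 0: 101 → 0  (bit 5 = 0)
position 4: 100 → 0  (bit 4 = 0)
position 1: 011 → 1  (bit 3 = 1)
position 6: 010 → 0  (bit 2 = 0)
position 5: 001 → 1  (bit 1 = 1)
position 12: 000 → 1  (bit 0 = 1)
bits b7..b0 = 10001011 = 139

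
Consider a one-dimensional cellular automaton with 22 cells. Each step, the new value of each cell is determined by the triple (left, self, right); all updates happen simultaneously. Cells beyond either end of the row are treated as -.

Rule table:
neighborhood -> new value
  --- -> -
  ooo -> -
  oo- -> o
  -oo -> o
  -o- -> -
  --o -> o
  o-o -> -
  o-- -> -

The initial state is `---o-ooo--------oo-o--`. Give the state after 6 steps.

step 1: --o--o-o-------ooo----
step 2: -o--o---------oo-o----
step 3: o--o---------ooo------
step 4: --o---------oo-o------
step 5: -o---------ooo--------
step 6: o---------oo-o--------

o---------oo-o--------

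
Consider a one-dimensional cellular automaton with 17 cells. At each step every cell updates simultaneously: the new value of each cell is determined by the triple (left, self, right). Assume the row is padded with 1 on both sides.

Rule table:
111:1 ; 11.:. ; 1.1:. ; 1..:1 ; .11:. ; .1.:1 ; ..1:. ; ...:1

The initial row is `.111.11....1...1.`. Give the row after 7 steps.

11.111111..1.1.1.

..1....111.111.1.
1.1111..1...1..1.
...11.1.111.11.1.
11....1..1.....1.
1.111.11.11111.1.
...1......111..1.
11.111111..1.1.1.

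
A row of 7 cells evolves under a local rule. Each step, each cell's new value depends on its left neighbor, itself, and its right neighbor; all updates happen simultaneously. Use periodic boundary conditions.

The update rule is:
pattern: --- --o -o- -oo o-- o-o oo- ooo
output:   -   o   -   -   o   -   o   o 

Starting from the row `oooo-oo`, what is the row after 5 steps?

step 1: oooo--o
step 2: oooooo-
step 3: -ooooo-
step 4: o-ooooo
step 5: o--oooo

o--oooo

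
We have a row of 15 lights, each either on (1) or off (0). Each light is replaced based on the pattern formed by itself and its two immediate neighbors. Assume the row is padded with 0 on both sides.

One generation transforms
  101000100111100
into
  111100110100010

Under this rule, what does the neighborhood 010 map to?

1

At position 0 the neighborhood is 010; the next row has 1 there.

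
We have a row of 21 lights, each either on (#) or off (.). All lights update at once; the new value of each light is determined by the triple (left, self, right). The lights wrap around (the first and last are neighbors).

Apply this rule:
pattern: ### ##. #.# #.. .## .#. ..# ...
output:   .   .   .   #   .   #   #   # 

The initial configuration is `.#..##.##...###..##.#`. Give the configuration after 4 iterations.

.###.....###...##...#
....#####...###..####
####.....###...##....
....#####...###..####

....#####...###..####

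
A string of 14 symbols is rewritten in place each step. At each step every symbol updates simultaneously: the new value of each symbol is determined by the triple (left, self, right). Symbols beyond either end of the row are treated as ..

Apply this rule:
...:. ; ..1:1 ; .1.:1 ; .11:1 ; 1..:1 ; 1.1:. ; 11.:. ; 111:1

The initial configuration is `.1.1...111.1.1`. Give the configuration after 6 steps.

11.11.111..1.1
1..1..11.111.1
1111111..11..1
111111.111.111
11111..11..11.
1111.111.111.1

1111.111.111.1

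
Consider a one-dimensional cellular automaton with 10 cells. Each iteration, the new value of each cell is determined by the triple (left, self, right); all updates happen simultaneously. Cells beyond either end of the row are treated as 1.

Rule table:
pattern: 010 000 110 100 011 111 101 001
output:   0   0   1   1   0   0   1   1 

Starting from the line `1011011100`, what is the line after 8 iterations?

0111011000

iteration 1: 1101100111
iteration 2: 0110111000
iteration 3: 1011001101
iteration 4: 1101110110
iteration 5: 0110011011
iteration 6: 1011101100
iteration 7: 1100110111
iteration 8: 0111011000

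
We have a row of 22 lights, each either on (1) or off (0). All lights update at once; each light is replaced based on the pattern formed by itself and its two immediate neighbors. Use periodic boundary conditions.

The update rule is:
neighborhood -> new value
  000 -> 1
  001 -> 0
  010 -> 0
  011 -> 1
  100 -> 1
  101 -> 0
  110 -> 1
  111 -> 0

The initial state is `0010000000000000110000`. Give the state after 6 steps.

1001111111111110111111
1101000000000010100000
1100111111111000011110
1110100000001111010010
1010011111101001001000
0001010000100100100110

0001010000100100100110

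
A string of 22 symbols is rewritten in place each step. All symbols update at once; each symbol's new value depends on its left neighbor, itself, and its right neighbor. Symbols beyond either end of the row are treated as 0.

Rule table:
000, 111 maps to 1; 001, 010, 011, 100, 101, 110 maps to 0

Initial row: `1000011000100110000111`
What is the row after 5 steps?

0011000011100011001100

0011000010000000110010
1000011000111110000000
0011000010011100111111
1000011000001000011110
0011000011100011001100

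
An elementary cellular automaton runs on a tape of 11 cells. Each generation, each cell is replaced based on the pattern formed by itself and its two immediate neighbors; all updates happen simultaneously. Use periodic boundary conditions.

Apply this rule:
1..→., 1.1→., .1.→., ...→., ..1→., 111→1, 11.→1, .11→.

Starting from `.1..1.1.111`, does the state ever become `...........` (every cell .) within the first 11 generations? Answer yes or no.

.........11
..........1
...........
all cells are . at generation 3

yes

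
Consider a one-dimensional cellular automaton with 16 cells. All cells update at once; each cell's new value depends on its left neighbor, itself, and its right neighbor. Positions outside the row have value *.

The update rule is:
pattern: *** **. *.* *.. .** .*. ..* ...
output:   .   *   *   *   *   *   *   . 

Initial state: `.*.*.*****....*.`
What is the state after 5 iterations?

.*****.*********

******...**..***
.....**.******..
*...*****....***
**.**...**..**..
.*****.*********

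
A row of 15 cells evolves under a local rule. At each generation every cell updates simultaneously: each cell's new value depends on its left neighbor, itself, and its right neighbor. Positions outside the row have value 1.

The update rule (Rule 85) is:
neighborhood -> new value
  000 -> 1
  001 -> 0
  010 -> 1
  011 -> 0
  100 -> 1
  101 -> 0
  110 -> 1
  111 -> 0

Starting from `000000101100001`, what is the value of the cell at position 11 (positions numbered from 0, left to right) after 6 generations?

111110100111100
000010110000110
111010011110010
001011000011010
101001111001010
101100001101010
position 11 holds 1

1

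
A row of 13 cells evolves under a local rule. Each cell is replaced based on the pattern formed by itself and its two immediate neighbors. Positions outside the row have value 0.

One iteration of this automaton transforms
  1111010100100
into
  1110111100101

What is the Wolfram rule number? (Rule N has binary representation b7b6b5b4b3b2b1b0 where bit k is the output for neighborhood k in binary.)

position 1: 111 → 1  (bit 7 = 1)
position 3: 110 → 0  (bit 6 = 0)
position 4: 101 → 1  (bit 5 = 1)
position 8: 100 → 0  (bit 4 = 0)
position 0: 011 → 1  (bit 3 = 1)
position 5: 010 → 1  (bit 2 = 1)
position 9: 001 → 0  (bit 1 = 0)
position 12: 000 → 1  (bit 0 = 1)
bits b7..b0 = 10101101 = 173

173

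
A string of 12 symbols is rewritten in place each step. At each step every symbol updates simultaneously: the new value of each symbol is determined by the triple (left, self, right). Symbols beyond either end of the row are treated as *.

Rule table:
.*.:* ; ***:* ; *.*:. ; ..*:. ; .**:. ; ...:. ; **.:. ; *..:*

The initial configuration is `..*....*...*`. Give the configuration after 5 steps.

.**...**....

step 1: *.**...**...
step 2: ....*....*..
step 3: *...**...**.
step 4: .*....*.....
step 5: .**...**....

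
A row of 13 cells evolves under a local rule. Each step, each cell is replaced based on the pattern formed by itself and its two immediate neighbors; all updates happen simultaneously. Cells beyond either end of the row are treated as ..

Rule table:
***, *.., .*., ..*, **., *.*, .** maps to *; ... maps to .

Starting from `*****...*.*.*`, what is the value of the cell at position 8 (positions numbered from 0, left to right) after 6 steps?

*

******.******
*************
*************  (fixed point — unchanged through step 6)
position 8 holds *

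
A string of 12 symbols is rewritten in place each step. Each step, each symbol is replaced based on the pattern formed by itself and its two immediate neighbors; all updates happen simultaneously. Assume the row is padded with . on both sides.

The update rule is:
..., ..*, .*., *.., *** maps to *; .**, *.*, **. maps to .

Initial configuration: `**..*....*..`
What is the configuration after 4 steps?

step 1: ..**********
step 2: **.********.
step 3: ....******.*
step 4: ****.****..*

****.****..*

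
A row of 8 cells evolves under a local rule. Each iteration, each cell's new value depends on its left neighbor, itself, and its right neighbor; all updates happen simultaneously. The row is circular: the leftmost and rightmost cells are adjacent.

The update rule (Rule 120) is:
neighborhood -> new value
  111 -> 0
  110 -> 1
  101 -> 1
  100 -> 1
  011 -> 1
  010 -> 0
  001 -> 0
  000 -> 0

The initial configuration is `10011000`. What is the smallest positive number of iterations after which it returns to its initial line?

01011100
00110110
00111111
10100001
11010001
01101001
11110100
10011010
01011101
10110110
01111111
11000001
01100001
11110000
10011000

15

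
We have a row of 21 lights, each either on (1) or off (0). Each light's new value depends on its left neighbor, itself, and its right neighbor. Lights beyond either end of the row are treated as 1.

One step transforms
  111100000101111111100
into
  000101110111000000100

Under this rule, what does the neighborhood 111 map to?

0

At position 0 the neighborhood is 111; the next row has 0 there.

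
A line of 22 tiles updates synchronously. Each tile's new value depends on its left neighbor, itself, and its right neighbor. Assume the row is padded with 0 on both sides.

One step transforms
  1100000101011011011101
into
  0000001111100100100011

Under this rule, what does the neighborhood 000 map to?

0

At position 3 the neighborhood is 000; the next row has 0 there.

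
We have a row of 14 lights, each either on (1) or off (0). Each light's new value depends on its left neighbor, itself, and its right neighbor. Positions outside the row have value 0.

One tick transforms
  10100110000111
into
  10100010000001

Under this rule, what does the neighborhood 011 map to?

At position 5 the neighborhood is 011; the next row has 0 there.

0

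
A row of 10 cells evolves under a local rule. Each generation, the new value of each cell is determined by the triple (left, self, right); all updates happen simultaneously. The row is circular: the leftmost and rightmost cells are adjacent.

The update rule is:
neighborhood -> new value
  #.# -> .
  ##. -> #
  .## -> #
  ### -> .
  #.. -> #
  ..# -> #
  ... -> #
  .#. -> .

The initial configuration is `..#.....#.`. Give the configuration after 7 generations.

##.#####.#
.#.#...#.#
....###...
#####.####
....#.#...
####...###
...#####..

...#####..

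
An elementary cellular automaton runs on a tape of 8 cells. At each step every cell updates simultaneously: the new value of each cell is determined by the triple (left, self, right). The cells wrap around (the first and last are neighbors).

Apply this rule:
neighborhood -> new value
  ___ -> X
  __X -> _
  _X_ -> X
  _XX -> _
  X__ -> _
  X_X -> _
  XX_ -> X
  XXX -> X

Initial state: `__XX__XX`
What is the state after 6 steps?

_X_X_X_X

___X___X
_X_X_X_X
_X_X_X_X  (fixed point — unchanged through step 6)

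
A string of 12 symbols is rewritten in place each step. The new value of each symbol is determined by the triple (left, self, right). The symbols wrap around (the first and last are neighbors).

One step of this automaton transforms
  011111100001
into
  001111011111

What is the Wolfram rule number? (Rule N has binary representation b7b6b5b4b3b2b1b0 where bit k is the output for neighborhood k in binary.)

position 2: 111 → 1  (bit 7 = 1)
position 6: 110 → 0  (bit 6 = 0)
position 0: 101 → 0  (bit 5 = 0)
position 7: 100 → 1  (bit 4 = 1)
position 1: 011 → 0  (bit 3 = 0)
position 11: 010 → 1  (bit 2 = 1)
position 10: 001 → 1  (bit 1 = 1)
position 8: 000 → 1  (bit 0 = 1)
bits b7..b0 = 10010111 = 151

151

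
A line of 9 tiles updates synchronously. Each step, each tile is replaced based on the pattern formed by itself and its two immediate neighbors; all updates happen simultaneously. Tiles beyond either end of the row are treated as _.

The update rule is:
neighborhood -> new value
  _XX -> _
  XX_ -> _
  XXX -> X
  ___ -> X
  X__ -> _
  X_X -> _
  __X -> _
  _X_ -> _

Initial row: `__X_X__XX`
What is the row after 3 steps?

X________
__XXXXXXX
X__XXXXX_

X__XXXXX_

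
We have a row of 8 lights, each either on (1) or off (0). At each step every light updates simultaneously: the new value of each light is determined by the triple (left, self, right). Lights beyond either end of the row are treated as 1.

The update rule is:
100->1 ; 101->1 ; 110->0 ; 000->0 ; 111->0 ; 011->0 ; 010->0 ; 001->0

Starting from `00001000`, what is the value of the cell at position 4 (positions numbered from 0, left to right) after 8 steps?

0

10000100
01000010
10100001
01010000
10101000
01010100
10101010
01010101
position 4 holds 0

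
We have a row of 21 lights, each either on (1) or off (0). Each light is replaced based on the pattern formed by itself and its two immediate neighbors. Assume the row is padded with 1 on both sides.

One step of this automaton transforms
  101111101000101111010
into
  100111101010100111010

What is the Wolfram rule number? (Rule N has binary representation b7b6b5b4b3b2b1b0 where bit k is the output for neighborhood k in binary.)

position 3: 111 → 1  (bit 7 = 1)
position 0: 110 → 1  (bit 6 = 1)
position 1: 101 → 0  (bit 5 = 0)
position 9: 100 → 0  (bit 4 = 0)
position 2: 011 → 0  (bit 3 = 0)
position 8: 010 → 1  (bit 2 = 1)
position 11: 001 → 0  (bit 1 = 0)
position 10: 000 → 1  (bit 0 = 1)
bits b7..b0 = 11000101 = 197

197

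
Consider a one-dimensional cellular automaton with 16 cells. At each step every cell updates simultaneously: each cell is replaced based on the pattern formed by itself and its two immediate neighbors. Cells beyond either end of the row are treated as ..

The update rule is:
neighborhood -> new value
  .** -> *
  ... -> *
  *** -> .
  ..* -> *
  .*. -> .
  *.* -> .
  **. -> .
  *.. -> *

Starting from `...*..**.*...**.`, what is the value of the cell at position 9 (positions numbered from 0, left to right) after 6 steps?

*

***.***...****.*
*...*..****.....
.***.***...*****
**...*..****....
*.***.***...****
..*...*..****...
position 9 holds *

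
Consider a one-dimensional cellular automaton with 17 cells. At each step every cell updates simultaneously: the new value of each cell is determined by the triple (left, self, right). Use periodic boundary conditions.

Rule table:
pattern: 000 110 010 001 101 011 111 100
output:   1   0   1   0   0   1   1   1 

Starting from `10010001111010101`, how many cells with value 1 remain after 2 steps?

01011101110010101
01011001101010101
count of 1: 9

9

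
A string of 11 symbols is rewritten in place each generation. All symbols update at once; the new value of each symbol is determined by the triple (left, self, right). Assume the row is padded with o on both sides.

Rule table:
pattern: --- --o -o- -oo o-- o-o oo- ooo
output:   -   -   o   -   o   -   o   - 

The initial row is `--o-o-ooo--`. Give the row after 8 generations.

--oo-o-o-o-

o-o-o---oo-
o-o-oo---o-
o-o--oo--o-
o-oo--oo-o-
o--oo--o-o-
oo--oo-o-o-
-oo--o-o-o-
--oo-o-o-o-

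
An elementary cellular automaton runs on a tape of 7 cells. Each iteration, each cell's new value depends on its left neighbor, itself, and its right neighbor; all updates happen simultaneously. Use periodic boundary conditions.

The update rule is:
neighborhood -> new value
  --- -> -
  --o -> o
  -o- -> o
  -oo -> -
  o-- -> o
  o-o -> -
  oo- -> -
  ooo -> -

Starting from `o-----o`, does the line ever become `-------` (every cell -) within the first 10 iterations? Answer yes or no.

yes

iteration 1: -o---o-
iteration 2: ooo-ooo
iteration 3: -------
all cells are - at iteration 3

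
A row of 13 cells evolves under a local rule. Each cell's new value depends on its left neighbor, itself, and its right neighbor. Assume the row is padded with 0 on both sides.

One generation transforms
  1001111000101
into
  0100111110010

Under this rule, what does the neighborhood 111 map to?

1

At position 4 the neighborhood is 111; the next row has 1 there.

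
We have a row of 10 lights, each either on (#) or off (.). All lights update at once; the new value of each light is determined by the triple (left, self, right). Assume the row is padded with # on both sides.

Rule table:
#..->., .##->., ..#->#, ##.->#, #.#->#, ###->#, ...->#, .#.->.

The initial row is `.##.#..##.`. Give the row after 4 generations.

generation 1: #.##..#.##
generation 2: ##.#.#.#.#
generation 3: ###.#.#.#.
generation 4: ####.#.#.#

####.#.#.#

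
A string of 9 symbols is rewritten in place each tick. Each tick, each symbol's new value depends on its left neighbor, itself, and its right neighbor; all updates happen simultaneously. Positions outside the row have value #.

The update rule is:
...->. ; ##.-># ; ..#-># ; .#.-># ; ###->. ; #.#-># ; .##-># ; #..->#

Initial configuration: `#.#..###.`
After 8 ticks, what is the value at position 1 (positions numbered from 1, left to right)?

######.##
.....###.
#...##.##
##.#####.
.###...##
##.##.##.
.########
##.......
position 1 holds #

#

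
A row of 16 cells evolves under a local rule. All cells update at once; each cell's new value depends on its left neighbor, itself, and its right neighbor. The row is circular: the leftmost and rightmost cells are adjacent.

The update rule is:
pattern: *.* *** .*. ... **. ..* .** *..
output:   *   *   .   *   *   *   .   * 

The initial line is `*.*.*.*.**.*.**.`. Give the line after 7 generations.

.*.*.*.*.**.*.**
*.*.*.*.*.**.*.*
**.*.*.*.*.**.*.
.**.*.*.*.*.**.*
*.**.*.*.*.*.**.
.*.**.*.*.*.*.**
*.*.**.*.*.*.*.*

*.*.**.*.*.*.*.*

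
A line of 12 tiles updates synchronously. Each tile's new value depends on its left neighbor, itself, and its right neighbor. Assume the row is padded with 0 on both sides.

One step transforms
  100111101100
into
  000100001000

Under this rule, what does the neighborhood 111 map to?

0

At position 4 the neighborhood is 111; the next row has 0 there.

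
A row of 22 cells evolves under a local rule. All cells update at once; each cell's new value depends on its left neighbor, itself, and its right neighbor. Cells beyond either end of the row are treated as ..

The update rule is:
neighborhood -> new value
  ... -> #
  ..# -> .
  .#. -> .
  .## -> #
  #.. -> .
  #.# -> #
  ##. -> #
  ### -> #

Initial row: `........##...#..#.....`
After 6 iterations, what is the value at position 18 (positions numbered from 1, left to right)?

iteration 1: #######.##.#......####
iteration 2: ###########..####.####
iteration 3: ###########..#########
iteration 4: ###########..#########  (fixed point — unchanged through iteration 6)
position 18 holds #

#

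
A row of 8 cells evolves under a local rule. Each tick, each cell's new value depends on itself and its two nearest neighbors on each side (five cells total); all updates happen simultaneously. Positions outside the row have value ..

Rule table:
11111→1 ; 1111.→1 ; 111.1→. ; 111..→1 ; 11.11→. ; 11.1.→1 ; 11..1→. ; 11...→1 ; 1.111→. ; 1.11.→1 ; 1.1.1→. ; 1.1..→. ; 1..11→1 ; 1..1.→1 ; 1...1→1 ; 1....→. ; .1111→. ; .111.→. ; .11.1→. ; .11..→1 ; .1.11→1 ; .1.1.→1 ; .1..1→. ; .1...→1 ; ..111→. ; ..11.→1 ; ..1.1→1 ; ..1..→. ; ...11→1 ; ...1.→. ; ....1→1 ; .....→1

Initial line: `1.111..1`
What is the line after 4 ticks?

.1.11..1

11..1.1.
11.111.1
1.....1.
.1.11..1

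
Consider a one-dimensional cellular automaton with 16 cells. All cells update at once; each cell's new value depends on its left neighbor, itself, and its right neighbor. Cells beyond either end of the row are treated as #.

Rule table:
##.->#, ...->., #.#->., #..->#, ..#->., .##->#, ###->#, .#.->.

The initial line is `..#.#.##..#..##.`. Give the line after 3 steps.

#.....###..#.##.
##....####...##.
###...#####..##.

###...#####..##.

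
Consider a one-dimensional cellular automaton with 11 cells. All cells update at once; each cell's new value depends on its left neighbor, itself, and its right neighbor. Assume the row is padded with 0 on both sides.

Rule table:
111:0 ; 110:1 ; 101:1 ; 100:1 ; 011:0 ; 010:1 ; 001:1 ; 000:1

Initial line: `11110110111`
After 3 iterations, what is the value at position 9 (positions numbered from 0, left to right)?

0

00011011001
11101101111
00110110001
position 9 holds 0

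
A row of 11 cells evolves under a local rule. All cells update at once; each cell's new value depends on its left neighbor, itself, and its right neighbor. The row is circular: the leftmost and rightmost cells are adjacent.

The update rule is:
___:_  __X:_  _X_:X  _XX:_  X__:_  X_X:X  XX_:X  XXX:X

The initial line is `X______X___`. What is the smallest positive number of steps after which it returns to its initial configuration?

X______X___

1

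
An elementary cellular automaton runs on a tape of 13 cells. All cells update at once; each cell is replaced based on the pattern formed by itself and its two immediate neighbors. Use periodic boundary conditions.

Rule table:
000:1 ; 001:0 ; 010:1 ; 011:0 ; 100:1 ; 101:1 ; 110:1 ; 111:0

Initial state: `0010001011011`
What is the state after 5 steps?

1101100110110

1011101101101
1100110110110
0110011011011
1011001101101
1101100110110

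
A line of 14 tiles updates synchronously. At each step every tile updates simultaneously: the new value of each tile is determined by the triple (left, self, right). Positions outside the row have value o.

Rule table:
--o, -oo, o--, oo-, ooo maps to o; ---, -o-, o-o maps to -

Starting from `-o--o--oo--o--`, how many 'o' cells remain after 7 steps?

--oo-oooooo-oo
oooo-oooooo-oo
oooo-oooooo-oo  (fixed point — unchanged through step 7)
count of o: 12

12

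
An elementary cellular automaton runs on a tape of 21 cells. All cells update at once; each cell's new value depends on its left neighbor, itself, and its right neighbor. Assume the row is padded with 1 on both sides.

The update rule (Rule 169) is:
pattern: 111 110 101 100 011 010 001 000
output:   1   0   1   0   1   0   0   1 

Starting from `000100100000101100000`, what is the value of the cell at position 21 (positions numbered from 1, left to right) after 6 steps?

1

010000001110011001110
100111101100010001101
000111011001000101011
010110110000010010111
101101100111000001111
011011000110011101111
position 21 holds 1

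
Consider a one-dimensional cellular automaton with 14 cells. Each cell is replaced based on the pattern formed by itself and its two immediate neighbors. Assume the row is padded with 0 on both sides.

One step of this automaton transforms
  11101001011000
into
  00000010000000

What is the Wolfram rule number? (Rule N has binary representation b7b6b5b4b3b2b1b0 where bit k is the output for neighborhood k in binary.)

position 1: 111 → 0  (bit 7 = 0)
position 2: 110 → 0  (bit 6 = 0)
position 3: 101 → 0  (bit 5 = 0)
position 5: 100 → 0  (bit 4 = 0)
position 0: 011 → 0  (bit 3 = 0)
position 4: 010 → 0  (bit 2 = 0)
position 6: 001 → 1  (bit 1 = 1)
position 12: 000 → 0  (bit 0 = 0)
bits b7..b0 = 00000010 = 2

2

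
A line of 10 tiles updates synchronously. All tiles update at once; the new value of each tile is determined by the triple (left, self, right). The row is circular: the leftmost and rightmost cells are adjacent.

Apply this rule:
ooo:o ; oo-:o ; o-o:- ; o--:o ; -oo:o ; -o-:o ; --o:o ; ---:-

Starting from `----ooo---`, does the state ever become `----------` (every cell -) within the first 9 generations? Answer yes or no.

---ooooo--
--ooooooo-
-ooooooooo
-ooooooooo  (fixed point — unchanged through generation 9)
generation 9 is -ooooooooo, still not uniform -

no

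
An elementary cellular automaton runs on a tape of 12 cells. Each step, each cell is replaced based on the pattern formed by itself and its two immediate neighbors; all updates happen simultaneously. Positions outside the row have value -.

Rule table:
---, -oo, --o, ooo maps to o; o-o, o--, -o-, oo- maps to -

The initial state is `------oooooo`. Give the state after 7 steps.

step 1: ooooooooooo-
step 2: oooooooooo--
step 3: ooooooooo--o
step 4: oooooooo--o-
step 5: ooooooo--o--
step 6: oooooo--o--o
step 7: ooooo--o--o-

ooooo--o--o-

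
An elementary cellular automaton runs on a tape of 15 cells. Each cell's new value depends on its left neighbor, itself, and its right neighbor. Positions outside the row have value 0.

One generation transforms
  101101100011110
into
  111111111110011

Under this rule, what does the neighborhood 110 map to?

1

At position 3 the neighborhood is 110; the next row has 1 there.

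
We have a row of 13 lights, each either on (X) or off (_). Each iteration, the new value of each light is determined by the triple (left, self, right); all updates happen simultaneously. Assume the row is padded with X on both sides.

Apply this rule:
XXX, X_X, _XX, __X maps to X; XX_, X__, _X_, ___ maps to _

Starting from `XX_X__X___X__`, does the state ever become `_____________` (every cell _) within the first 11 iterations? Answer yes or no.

no

X_X__X___X__X
_X__X___X__XX
X__X___X__XXX
__X___X__XXXX
_X___X__XXXXX
X___X__XXXXXX
___X__XXXXXXX
__X__XXXXXXXX
_X__XXXXXXXXX
X__XXXXXXXXXX
__XXXXXXXXXXX
iteration 11 is __XXXXXXXXXXX, still not uniform _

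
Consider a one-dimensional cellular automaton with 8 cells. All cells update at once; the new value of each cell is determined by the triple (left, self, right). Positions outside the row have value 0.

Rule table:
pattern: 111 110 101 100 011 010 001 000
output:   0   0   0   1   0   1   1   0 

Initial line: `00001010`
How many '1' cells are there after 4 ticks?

00011011
00100000
01110000
10001000
count of 1: 2

2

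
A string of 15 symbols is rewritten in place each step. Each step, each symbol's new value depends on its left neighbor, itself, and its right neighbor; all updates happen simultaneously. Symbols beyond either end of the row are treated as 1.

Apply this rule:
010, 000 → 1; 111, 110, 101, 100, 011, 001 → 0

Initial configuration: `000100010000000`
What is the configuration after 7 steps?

010101010111110

step 1: 010101010111110
step 2: 010101010000000
step 3: 010101010111110  (repeats step 1; period 2)
step 7: 010101010111110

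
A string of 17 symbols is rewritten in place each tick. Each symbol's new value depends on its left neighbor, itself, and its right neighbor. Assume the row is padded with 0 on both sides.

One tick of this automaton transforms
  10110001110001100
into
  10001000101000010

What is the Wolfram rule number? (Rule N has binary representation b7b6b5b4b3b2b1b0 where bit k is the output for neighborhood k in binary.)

position 8: 111 → 1  (bit 7 = 1)
position 3: 110 → 0  (bit 6 = 0)
position 1: 101 → 0  (bit 5 = 0)
position 4: 100 → 1  (bit 4 = 1)
position 2: 011 → 0  (bit 3 = 0)
position 0: 010 → 1  (bit 2 = 1)
position 6: 001 → 0  (bit 1 = 0)
position 5: 000 → 0  (bit 0 = 0)
bits b7..b0 = 10010100 = 148

148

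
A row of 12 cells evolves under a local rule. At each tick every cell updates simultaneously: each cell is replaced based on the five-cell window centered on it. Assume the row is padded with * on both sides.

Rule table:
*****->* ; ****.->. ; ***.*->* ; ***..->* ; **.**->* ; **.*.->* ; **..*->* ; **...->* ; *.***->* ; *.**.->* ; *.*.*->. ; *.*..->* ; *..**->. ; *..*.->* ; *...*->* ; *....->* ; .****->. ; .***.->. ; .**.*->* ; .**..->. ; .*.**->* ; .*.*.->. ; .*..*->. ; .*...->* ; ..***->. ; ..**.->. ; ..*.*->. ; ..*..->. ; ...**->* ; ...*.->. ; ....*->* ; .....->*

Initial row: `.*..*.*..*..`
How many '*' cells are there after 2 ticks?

8

**.*..*.*...
.***.*..****
count of *: 8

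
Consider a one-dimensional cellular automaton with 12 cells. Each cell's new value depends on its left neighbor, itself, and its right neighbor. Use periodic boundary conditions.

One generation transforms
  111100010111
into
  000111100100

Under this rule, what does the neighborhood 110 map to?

1

At position 3 the neighborhood is 110; the next row has 1 there.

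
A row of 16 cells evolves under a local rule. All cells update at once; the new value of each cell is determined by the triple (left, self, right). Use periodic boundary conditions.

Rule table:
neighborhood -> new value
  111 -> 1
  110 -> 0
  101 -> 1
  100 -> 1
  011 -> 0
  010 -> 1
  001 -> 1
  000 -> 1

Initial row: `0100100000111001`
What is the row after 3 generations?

1111111111010111
1111111110111011
1111111101010101

1111111101010101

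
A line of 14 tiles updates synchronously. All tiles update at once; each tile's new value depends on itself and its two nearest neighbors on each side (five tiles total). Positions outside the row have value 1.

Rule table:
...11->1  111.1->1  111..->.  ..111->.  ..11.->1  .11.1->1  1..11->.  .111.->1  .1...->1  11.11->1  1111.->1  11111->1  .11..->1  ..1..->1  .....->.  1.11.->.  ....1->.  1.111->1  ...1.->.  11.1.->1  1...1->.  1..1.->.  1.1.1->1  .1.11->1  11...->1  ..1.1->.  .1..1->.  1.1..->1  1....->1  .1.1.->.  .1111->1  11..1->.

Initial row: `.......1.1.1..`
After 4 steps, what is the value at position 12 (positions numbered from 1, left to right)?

1

step 1: 11.......1.1..
step 2: 1.11.......1..
step 3: 11.111.....1..
step 4: 11111.11...1..
position 12 holds 1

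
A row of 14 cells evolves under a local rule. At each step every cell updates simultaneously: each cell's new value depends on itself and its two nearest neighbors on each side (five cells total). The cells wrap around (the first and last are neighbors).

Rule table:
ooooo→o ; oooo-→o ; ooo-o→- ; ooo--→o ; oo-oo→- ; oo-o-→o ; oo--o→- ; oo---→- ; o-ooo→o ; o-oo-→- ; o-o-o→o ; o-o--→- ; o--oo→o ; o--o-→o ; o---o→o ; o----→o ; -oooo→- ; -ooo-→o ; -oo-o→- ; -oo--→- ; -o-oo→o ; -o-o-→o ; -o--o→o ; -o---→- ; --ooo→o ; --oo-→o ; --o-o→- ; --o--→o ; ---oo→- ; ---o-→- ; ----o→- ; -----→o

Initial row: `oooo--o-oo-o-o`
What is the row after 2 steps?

-ooo-o-o--oooo
-oo-ooo-ooo-o-

-oo-ooo-ooo-o-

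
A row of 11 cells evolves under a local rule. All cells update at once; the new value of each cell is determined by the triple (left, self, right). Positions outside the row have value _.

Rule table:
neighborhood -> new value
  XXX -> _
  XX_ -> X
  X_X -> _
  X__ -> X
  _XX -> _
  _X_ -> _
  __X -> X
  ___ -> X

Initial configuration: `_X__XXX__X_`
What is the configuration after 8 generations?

_XX__X__X__

X_XX__XXX_X
___XXX__X__
XXX__XXX_XX
__XXX__X__X
XX__XXX_XX_
_XXX__X__XX
X__XXX_XX_X
_XX__X__X__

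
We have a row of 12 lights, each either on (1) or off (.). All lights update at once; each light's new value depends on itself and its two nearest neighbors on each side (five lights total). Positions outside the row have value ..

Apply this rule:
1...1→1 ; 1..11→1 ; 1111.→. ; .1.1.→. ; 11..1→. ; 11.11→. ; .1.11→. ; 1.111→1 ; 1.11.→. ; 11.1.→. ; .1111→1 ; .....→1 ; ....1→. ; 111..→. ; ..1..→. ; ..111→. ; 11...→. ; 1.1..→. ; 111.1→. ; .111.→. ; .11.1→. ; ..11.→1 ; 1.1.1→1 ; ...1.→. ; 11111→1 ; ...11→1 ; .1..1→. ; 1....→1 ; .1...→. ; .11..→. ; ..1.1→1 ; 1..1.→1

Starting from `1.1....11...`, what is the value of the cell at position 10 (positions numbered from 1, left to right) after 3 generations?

1...1.11..11
..1.1....11.
..1...1.11..
position 10 holds 1

1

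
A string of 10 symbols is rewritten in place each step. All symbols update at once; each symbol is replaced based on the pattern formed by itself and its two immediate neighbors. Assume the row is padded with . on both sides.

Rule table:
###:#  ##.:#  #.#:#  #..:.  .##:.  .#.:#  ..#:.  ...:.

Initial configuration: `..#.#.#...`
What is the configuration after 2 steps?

..#####...
...####...

...####...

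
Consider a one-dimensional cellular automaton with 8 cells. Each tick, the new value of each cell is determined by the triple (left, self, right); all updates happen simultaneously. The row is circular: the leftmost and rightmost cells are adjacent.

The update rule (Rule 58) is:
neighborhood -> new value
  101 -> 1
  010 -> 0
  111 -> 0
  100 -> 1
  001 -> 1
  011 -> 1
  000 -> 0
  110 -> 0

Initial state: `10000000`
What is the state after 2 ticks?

10100010

01000001
10100010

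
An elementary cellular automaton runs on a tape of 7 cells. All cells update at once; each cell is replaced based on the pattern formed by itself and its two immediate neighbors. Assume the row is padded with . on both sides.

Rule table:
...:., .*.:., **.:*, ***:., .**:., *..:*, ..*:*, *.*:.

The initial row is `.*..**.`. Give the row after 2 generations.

*.**.**
...*..*

...*..*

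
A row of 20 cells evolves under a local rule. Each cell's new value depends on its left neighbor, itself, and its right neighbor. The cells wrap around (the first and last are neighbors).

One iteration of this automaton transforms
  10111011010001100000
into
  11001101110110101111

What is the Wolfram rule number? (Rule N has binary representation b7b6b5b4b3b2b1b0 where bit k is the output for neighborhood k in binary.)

103

position 3: 111 → 0  (bit 7 = 0)
position 4: 110 → 1  (bit 6 = 1)
position 1: 101 → 1  (bit 5 = 1)
position 10: 100 → 0  (bit 4 = 0)
position 2: 011 → 0  (bit 3 = 0)
position 0: 010 → 1  (bit 2 = 1)
position 12: 001 → 1  (bit 1 = 1)
position 11: 000 → 1  (bit 0 = 1)
bits b7..b0 = 01100111 = 103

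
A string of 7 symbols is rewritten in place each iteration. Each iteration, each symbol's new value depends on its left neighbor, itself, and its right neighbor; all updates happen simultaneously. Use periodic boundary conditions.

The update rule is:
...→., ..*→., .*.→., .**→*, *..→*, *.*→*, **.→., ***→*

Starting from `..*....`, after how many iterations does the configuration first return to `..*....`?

7

iteration 1: ...*...
iteration 2: ....*..
iteration 3: .....*.
iteration 4: ......*
iteration 5: *......
iteration 6: .*.....
iteration 7: ..*....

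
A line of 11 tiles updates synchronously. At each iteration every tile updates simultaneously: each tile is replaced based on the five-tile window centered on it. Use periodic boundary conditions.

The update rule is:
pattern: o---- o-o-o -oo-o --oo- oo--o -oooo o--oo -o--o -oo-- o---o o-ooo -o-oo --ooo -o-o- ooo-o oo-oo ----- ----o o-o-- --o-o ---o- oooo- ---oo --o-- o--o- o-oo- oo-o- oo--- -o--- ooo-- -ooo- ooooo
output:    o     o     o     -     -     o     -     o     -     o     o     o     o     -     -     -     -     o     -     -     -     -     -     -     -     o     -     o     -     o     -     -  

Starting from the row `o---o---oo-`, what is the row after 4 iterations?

o--o---o---

--o---o--o-
o---o--o---
--o--o---o-
o--o---o---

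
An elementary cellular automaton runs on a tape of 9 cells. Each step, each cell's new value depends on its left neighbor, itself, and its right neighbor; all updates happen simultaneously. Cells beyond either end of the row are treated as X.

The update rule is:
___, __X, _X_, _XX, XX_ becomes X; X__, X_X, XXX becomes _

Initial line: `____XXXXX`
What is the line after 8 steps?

step 1: _XXXX____
step 2: _X__X_XXX
step 3: _X_XX_X__
step 4: _X_XX_X_X
step 5: _X_XX_X_X  (fixed point — unchanged through step 8)

_X_XX_X_X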